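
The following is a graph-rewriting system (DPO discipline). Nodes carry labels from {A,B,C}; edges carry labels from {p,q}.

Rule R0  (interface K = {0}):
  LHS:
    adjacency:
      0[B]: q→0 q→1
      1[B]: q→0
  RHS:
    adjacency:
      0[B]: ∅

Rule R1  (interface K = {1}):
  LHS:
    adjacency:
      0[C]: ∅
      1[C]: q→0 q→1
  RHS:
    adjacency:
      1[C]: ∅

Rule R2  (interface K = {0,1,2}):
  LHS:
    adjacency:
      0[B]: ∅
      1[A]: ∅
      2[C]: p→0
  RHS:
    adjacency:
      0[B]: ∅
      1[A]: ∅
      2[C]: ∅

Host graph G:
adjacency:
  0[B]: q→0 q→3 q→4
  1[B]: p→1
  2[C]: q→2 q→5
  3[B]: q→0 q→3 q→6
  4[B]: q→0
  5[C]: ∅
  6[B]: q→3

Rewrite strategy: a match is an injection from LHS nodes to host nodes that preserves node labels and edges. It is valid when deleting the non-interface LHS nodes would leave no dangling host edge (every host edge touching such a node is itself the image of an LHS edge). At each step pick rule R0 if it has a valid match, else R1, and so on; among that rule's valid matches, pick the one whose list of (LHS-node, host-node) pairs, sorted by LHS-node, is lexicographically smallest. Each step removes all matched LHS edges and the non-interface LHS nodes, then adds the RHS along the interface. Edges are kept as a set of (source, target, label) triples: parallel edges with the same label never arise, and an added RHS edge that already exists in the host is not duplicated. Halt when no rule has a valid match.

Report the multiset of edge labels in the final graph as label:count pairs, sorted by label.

start.  V:7 E:11  edges: 0-q->0 0-q->3 0-q->4 1-p->1 2-q->2 2-q->5 3-q->0 3-q->3 3-q->6 4-q->0 6-q->3
1. fire R0 via {0↦0, 1↦4}  →  V:6 E:8  edges: 0-q->3 1-p->1 2-q->2 2-q->5 3-q->0 3-q->3 3-q->6 6-q->3
2. fire R0 via {0↦3, 1↦0}  →  V:5 E:5  edges: 1-p->1 2-q->2 2-q->5 3-q->6 6-q->3
3. fire R1 via {0↦5, 1↦2}  →  V:4 E:3  edges: 1-p->1 3-q->6 6-q->3
normal form: no rule applies after step 3
NF edges: [(1, 1, 'p'), (3, 6, 'q'), (6, 3, 'q')]

Answer: p:1 q:2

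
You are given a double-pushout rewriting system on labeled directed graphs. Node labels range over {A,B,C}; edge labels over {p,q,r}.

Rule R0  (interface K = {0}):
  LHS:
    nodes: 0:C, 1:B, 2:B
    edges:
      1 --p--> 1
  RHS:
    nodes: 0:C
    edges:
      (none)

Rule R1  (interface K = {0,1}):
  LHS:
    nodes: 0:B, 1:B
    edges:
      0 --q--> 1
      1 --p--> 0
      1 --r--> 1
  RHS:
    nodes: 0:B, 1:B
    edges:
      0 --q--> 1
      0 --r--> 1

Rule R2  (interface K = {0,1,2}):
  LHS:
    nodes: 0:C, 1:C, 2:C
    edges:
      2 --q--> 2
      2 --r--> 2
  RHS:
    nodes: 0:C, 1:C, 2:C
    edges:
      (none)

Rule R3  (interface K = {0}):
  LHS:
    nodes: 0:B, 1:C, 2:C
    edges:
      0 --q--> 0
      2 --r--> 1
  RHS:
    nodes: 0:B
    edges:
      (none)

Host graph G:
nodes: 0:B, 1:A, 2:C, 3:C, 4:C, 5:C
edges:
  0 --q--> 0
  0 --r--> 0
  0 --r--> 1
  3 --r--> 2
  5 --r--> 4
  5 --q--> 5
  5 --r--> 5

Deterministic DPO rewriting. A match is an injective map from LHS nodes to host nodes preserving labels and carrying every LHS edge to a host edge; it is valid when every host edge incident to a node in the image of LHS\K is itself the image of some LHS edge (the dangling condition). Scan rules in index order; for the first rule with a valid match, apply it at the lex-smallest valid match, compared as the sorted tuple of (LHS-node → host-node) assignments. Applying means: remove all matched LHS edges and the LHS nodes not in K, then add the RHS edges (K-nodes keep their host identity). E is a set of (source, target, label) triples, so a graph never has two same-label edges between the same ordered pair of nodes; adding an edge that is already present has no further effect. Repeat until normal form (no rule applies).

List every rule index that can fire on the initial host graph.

R0: no valid match — LHS pattern not found
R1: no valid match — LHS pattern not found
R2: 6 valid matches — {0↦2, 1↦3, 2↦5}, {0↦2, 1↦4, 2↦5}, {0↦3, 1↦2, 2↦5} (+3 more)
R3: 1 valid match — {0↦0, 1↦2, 2↦3}

Answer: [R2,R3]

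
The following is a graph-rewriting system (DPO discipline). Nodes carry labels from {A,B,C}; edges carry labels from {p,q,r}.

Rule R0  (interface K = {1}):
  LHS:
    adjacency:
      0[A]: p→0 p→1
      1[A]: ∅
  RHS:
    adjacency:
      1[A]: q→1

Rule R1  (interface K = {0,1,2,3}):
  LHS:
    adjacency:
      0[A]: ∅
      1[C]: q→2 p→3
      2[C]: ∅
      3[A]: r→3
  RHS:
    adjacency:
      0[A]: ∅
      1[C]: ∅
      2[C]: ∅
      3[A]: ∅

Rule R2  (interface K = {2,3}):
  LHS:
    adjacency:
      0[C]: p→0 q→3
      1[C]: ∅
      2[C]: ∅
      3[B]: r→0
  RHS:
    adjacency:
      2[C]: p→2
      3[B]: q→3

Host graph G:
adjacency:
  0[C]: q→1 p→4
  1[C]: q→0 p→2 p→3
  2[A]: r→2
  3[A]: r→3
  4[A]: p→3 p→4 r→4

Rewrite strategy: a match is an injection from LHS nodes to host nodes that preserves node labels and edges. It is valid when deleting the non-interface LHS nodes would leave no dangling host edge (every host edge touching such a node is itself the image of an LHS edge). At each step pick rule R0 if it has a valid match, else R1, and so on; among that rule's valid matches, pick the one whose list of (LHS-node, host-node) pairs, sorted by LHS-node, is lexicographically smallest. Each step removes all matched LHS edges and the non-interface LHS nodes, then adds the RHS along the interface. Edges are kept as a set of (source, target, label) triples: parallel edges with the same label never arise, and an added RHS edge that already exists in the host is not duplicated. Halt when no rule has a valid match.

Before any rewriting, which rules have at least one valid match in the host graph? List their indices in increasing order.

R0: no valid match — 1 raw match, all fail dangling condition
R1: 6 valid matches — {0↦2, 1↦0, 2↦1, 3↦4}, {0↦2, 1↦1, 2↦0, 3↦3}, {0↦3, 1↦0, 2↦1, 3↦4} (+3 more)
R2: no valid match — LHS pattern not found

Answer: [R1]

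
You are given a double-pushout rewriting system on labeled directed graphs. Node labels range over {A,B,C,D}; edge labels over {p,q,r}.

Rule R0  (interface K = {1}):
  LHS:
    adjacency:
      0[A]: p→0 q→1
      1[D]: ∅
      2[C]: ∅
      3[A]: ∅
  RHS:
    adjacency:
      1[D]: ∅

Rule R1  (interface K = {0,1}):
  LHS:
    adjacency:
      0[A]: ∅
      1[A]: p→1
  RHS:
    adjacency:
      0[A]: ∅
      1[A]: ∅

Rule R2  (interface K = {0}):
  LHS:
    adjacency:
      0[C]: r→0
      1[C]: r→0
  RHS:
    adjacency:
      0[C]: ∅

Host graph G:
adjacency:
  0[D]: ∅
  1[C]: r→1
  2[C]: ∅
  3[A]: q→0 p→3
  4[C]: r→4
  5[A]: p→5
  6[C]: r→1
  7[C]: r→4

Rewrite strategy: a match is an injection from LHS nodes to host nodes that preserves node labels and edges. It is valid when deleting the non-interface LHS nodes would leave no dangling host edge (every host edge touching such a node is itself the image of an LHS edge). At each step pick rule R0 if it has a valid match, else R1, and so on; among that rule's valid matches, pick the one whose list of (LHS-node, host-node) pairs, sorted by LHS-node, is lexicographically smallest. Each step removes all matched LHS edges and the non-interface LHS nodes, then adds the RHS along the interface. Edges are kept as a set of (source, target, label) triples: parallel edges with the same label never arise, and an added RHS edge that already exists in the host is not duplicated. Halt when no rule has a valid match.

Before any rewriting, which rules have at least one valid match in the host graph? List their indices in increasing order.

Answer: [R1,R2]

Derivation:
R0: no valid match — 5 raw matches, all fail dangling condition
R1: 2 valid matches — {0↦3, 1↦5}, {0↦5, 1↦3}
R2: 2 valid matches — {0↦1, 1↦6}, {0↦4, 1↦7}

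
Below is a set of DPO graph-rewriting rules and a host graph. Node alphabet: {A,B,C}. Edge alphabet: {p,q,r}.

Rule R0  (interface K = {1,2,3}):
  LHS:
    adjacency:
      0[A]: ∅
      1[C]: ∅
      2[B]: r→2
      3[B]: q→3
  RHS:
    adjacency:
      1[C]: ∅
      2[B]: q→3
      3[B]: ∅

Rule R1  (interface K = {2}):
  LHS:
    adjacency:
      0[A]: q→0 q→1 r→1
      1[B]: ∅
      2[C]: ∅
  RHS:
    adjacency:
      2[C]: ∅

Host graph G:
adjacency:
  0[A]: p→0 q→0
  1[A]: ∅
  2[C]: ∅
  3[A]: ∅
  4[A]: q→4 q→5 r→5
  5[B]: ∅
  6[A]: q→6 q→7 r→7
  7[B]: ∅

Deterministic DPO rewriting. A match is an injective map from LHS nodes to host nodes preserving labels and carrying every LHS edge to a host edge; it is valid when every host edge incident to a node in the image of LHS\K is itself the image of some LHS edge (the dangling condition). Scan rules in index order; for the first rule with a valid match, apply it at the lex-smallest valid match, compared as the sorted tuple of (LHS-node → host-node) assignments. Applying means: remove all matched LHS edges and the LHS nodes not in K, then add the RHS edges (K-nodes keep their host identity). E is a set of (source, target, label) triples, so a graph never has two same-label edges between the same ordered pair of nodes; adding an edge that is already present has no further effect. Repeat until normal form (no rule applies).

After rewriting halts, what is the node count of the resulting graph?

initial: |V|=8 |E|=8  E = 0-p->0 0-q->0 4-q->4 4-q->5 4-r->5 6-q->6 6-q->7 6-r->7
step 1: apply R1 at {0↦4, 1↦5, 2↦2}  → |V|=6 |E|=5  E = 0-p->0 0-q->0 6-q->6 6-q->7 6-r->7
step 2: apply R1 at {0↦6, 1↦7, 2↦2}  → |V|=4 |E|=2  E = 0-p->0 0-q->0
normal form: no rule applies after step 2
NF nodes: {0:A, 1:A, 2:C, 3:A}

Answer: 4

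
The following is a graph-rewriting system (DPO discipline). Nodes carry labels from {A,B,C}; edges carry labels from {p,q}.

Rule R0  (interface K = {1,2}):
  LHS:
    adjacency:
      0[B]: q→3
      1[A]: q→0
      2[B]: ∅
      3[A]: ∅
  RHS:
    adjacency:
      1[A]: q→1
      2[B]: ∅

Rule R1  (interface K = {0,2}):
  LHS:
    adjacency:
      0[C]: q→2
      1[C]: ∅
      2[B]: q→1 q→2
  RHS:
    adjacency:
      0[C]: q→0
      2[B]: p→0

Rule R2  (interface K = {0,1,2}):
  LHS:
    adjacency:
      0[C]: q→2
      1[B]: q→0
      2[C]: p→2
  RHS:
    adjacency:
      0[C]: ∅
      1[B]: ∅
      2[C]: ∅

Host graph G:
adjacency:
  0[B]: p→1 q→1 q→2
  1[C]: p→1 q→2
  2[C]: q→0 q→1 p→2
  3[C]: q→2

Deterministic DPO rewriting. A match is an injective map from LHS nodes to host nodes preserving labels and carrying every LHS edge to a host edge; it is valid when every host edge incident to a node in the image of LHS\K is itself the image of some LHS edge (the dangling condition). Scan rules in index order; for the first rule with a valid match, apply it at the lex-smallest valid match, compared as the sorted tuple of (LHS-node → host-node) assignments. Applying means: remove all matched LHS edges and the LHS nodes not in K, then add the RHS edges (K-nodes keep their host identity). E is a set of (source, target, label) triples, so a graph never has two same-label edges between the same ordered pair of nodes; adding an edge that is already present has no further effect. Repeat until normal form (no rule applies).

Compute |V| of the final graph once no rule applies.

Answer: 4

Rewrite trace:
initial: |V|=4 |E|=9  E = 0-p->1 0-q->1 0-q->2 1-p->1 1-q->2 2-q->0 2-q->1 2-p->2 3-q->2
step 1: apply R2 at {0↦1, 1↦0, 2↦2}  → |V|=4 |E|=6  E = 0-p->1 0-q->2 1-p->1 2-q->0 2-q->1 3-q->2
step 2: apply R2 at {0↦2, 1↦0, 2↦1}  → |V|=4 |E|=3  E = 0-p->1 2-q->0 3-q->2
final graph: no rule applies after step 2
NF nodes: {0:B, 1:C, 2:C, 3:C}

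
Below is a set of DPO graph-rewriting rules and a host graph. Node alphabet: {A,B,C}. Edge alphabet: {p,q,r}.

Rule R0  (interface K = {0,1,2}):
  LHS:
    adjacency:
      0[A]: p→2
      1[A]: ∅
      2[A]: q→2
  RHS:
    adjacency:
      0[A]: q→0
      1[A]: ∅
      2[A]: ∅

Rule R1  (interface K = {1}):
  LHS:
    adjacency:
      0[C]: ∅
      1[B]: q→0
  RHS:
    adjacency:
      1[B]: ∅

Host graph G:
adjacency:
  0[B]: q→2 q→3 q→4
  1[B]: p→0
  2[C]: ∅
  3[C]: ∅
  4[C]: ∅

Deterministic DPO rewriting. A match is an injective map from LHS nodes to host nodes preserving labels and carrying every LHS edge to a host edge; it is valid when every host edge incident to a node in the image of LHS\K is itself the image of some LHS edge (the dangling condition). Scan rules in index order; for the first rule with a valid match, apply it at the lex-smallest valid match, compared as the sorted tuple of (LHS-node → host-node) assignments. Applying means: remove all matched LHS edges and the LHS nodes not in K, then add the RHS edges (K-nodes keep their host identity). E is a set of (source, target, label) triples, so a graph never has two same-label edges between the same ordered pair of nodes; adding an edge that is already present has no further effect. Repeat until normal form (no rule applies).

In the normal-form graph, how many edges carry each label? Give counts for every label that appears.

initial: |V|=5 |E|=4  E = 0-q->2 0-q->3 0-q->4 1-p->0
step 1: apply R1 at {0↦2, 1↦0}  → |V|=4 |E|=3  E = 0-q->3 0-q->4 1-p->0
step 2: apply R1 at {0↦3, 1↦0}  → |V|=3 |E|=2  E = 0-q->4 1-p->0
step 3: apply R1 at {0↦4, 1↦0}  → |V|=2 |E|=1  E = 1-p->0
halt: no rule applies after step 3
NF edges: [(1, 0, 'p')]

Answer: p:1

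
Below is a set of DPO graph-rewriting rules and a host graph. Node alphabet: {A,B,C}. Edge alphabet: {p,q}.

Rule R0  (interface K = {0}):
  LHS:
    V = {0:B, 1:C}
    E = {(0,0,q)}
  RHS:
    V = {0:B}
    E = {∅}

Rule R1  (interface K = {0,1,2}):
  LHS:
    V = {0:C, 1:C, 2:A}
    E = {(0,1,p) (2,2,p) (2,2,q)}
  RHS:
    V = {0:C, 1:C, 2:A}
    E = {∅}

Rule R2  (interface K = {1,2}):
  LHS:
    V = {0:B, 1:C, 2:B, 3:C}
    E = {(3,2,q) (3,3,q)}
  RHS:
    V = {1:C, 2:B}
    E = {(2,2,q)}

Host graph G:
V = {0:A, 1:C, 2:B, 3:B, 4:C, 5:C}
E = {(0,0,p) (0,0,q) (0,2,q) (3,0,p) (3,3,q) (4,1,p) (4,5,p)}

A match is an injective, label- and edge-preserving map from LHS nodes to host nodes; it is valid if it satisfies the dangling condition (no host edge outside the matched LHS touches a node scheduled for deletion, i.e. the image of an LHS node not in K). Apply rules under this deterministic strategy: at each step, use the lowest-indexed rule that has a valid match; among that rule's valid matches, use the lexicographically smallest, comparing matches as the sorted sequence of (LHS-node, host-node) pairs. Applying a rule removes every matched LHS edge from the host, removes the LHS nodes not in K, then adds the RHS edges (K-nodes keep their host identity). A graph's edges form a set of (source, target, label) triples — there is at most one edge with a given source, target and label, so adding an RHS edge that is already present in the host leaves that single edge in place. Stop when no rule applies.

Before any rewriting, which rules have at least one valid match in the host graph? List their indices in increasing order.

R0: no valid match — 3 raw matches, all fail dangling condition
R1: 2 valid matches — {0↦4, 1↦1, 2↦0}, {0↦4, 1↦5, 2↦0}
R2: no valid match — LHS pattern not found

Answer: [R1]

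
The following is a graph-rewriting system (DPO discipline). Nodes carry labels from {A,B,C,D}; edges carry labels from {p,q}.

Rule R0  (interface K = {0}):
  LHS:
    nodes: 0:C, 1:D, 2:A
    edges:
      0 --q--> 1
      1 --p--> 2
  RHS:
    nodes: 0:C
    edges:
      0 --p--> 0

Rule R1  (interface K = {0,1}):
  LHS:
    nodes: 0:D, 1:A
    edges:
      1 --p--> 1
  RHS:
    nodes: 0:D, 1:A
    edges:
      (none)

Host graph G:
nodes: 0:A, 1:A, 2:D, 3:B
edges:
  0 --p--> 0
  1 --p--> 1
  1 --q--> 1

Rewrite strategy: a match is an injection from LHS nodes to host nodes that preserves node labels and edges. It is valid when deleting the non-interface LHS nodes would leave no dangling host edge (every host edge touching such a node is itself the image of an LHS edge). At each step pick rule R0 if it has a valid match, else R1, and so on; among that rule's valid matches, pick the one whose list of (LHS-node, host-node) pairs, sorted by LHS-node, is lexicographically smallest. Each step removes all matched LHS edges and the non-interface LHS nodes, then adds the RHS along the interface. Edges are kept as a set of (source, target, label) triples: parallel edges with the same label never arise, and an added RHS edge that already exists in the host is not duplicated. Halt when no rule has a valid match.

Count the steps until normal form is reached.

[0] host  ⇒  4 nodes, 3 edges  {0-p->0 1-p->1 1-q->1}
[1] R1 @ {0↦2, 1↦0}  ⇒  4 nodes, 2 edges  {1-p->1 1-q->1}
[2] R1 @ {0↦2, 1↦1}  ⇒  4 nodes, 1 edges  {1-q->1}
final graph: no rule applies after step 2

Answer: 2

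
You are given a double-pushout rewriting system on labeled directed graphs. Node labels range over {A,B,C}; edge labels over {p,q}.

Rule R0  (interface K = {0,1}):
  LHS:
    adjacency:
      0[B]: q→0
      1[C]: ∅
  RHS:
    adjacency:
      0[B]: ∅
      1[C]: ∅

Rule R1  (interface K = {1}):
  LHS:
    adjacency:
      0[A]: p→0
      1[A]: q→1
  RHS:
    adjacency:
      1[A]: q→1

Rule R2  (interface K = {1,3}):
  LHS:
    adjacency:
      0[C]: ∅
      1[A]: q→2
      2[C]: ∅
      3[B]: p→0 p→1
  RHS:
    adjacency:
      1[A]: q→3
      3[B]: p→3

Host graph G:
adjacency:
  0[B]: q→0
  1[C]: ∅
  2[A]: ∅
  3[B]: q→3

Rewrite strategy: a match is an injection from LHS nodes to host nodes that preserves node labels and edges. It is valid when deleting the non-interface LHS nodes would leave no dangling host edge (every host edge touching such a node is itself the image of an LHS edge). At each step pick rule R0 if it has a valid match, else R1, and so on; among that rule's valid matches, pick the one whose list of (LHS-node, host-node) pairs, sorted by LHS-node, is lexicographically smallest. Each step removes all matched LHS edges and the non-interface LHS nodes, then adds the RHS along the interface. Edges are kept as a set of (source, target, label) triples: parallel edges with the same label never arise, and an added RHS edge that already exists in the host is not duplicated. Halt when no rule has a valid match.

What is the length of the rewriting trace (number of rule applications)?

initial: |V|=4 |E|=2  E = 0-q->0 3-q->3
step 1: apply R0 at {0↦0, 1↦1}  → |V|=4 |E|=1  E = 3-q->3
step 2: apply R0 at {0↦3, 1↦1}  → |V|=4 |E|=0  E = ∅
halt: no rule applies after step 2

Answer: 2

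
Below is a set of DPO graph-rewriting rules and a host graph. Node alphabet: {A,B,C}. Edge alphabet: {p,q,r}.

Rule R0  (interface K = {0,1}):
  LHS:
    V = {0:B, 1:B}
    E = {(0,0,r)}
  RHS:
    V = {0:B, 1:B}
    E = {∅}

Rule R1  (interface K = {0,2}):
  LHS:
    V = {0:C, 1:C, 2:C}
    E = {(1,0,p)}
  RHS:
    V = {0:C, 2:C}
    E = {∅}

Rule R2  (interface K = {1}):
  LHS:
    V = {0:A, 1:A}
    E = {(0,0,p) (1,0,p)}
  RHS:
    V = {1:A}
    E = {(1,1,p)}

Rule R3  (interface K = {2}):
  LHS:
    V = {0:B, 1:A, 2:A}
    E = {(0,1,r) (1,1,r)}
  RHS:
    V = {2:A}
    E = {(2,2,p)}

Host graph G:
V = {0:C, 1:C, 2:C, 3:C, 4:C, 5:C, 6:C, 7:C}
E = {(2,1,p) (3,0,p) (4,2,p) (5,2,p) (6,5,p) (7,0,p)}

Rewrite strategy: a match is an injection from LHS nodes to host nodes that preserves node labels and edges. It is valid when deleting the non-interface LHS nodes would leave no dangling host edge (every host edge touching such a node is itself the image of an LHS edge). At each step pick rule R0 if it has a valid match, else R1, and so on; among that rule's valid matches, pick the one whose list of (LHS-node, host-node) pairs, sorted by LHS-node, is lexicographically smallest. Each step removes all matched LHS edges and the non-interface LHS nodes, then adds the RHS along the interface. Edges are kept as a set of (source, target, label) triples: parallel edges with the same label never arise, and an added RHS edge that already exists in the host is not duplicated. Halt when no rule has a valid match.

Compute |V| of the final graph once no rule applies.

Answer: 2

Derivation:
initial: |V|=8 |E|=6  E = 2-p->1 3-p->0 4-p->2 5-p->2 6-p->5 7-p->0
step 1: apply R1 at {0↦0, 1↦3, 2↦1}  → |V|=7 |E|=5  E = 2-p->1 4-p->2 5-p->2 6-p->5 7-p->0
step 2: apply R1 at {0↦0, 1↦7, 2↦1}  → |V|=6 |E|=4  E = 2-p->1 4-p->2 5-p->2 6-p->5
step 3: apply R1 at {0↦2, 1↦4, 2↦0}  → |V|=5 |E|=3  E = 2-p->1 5-p->2 6-p->5
step 4: apply R1 at {0↦5, 1↦6, 2↦0}  → |V|=4 |E|=2  E = 2-p->1 5-p->2
step 5: apply R1 at {0↦2, 1↦5, 2↦0}  → |V|=3 |E|=1  E = 2-p->1
step 6: apply R1 at {0↦1, 1↦2, 2↦0}  → |V|=2 |E|=0  E = ∅
final graph: no rule applies after step 6
NF nodes: {0:C, 1:C}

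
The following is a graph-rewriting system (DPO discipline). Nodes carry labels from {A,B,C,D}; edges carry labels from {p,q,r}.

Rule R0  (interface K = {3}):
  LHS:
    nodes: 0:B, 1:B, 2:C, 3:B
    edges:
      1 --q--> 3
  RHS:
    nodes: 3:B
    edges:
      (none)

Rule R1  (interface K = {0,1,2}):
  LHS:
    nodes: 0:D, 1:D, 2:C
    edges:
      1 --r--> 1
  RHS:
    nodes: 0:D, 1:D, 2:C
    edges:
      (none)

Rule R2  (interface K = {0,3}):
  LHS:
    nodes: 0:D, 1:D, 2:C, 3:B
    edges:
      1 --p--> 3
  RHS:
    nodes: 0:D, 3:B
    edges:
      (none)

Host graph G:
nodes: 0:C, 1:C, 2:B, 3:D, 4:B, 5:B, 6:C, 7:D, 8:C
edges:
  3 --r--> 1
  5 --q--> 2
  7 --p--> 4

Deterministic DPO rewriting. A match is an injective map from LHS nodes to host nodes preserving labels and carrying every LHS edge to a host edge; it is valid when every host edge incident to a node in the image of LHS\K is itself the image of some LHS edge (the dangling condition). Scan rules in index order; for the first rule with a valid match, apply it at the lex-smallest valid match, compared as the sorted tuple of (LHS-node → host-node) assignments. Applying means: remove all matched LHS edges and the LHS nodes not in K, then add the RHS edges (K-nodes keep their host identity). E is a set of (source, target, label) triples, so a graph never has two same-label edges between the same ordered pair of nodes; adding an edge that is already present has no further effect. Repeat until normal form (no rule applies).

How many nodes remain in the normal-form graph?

initial: |V|=9 |E|=3  E = 3-r->1 5-q->2 7-p->4
step 1: apply R2 at {0↦3, 1↦7, 2↦0, 3↦4}  → |V|=7 |E|=2  E = 3-r->1 5-q->2
step 2: apply R0 at {0↦4, 1↦5, 2↦6, 3↦2}  → |V|=4 |E|=1  E = 3-r->1
halt: no rule applies after step 2
NF nodes: {1:C, 2:B, 3:D, 8:C}

Answer: 4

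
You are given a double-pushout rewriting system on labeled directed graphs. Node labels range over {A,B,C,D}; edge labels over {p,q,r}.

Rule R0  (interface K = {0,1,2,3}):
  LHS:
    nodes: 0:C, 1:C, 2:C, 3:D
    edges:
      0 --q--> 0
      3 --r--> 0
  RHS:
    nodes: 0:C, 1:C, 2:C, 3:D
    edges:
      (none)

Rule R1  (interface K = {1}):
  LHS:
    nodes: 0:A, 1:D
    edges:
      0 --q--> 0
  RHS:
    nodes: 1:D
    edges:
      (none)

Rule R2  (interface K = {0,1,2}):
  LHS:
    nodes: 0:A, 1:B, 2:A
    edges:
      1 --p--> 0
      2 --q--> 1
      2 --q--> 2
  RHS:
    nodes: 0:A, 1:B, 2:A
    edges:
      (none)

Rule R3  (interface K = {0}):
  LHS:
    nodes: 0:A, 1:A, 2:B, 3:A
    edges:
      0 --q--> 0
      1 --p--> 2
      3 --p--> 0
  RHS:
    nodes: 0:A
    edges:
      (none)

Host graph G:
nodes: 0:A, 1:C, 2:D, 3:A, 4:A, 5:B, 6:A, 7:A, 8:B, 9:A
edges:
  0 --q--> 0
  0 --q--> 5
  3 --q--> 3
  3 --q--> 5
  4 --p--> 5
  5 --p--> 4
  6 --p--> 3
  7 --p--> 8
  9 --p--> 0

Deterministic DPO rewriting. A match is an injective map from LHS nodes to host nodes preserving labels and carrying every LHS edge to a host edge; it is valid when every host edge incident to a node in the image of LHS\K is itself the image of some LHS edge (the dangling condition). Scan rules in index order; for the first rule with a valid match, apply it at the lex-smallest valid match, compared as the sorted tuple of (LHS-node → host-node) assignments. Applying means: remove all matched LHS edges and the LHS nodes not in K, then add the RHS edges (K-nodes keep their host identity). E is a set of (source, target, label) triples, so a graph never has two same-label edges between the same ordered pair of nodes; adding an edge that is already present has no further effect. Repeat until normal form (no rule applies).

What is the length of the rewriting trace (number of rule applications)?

[0] host  ⇒  10 nodes, 9 edges  {0-q->0 0-q->5 3-q->3 3-q->5 4-p->5 5-p->4 6-p->3 7-p->8 9-p->0}
[1] R2 @ {0↦4, 1↦5, 2↦0}  ⇒  10 nodes, 6 edges  {3-q->3 3-q->5 4-p->5 6-p->3 7-p->8 9-p->0}
[2] R3 @ {0↦3, 1↦7, 2↦8, 3↦6}  ⇒  7 nodes, 3 edges  {3-q->5 4-p->5 9-p->0}
halt: no rule applies after step 2

Answer: 2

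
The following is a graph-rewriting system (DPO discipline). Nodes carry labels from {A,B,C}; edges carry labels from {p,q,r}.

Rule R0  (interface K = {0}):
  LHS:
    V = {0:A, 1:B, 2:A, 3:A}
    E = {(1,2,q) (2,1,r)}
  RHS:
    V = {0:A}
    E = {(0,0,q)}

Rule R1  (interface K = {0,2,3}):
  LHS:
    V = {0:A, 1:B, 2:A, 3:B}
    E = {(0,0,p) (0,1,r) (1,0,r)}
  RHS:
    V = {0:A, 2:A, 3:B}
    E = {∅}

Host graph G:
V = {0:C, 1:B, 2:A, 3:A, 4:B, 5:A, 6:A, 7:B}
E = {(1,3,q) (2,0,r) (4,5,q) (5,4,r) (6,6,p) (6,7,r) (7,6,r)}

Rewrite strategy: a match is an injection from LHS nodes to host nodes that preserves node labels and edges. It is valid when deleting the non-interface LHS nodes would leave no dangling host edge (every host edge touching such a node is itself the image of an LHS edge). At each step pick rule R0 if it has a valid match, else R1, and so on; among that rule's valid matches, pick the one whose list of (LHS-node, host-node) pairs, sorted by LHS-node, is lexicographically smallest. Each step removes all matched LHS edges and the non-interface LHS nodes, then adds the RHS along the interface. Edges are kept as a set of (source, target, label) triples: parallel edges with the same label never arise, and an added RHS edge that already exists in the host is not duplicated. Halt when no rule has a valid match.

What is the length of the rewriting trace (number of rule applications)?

[0] host  ⇒  8 nodes, 7 edges  {1-q->3 2-r->0 4-q->5 5-r->4 6-p->6 6-r->7 7-r->6}
[1] R1 @ {0↦6, 1↦7, 2↦2, 3↦1}  ⇒  7 nodes, 4 edges  {1-q->3 2-r->0 4-q->5 5-r->4}
[2] R0 @ {0↦2, 1↦4, 2↦5, 3↦6}  ⇒  4 nodes, 3 edges  {1-q->3 2-r->0 2-q->2}
final graph: no rule applies after step 2

Answer: 2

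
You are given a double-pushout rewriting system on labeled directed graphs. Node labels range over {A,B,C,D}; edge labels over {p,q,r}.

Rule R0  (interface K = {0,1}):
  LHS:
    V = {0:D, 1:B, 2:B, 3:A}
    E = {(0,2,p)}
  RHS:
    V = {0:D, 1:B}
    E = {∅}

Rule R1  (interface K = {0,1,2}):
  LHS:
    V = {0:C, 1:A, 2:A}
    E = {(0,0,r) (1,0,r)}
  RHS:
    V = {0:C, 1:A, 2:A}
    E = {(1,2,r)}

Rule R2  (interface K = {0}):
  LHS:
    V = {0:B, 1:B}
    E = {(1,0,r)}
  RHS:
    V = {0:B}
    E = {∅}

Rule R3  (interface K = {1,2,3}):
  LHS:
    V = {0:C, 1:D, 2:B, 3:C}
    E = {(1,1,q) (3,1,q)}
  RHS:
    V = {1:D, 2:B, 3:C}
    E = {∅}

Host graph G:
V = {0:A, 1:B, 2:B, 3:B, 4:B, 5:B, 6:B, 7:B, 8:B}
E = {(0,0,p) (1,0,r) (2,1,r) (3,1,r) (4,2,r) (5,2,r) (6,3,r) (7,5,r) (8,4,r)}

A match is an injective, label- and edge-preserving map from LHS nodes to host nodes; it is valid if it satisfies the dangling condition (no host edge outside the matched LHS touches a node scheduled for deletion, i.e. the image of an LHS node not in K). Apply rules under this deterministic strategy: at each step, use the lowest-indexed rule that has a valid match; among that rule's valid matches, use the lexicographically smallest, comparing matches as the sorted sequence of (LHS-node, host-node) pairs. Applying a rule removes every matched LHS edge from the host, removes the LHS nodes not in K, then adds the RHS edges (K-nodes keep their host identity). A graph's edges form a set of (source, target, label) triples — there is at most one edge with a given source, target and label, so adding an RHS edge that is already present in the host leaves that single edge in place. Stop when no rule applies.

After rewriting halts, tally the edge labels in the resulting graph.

Answer: p:1 r:1

Derivation:
start.  V:9 E:9  edges: 0-p->0 1-r->0 2-r->1 3-r->1 4-r->2 5-r->2 6-r->3 7-r->5 8-r->4
1. fire R2 via {0↦3, 1↦6}  →  V:8 E:8  edges: 0-p->0 1-r->0 2-r->1 3-r->1 4-r->2 5-r->2 7-r->5 8-r->4
2. fire R2 via {0↦1, 1↦3}  →  V:7 E:7  edges: 0-p->0 1-r->0 2-r->1 4-r->2 5-r->2 7-r->5 8-r->4
3. fire R2 via {0↦4, 1↦8}  →  V:6 E:6  edges: 0-p->0 1-r->0 2-r->1 4-r->2 5-r->2 7-r->5
4. fire R2 via {0↦2, 1↦4}  →  V:5 E:5  edges: 0-p->0 1-r->0 2-r->1 5-r->2 7-r->5
5. fire R2 via {0↦5, 1↦7}  →  V:4 E:4  edges: 0-p->0 1-r->0 2-r->1 5-r->2
6. fire R2 via {0↦2, 1↦5}  →  V:3 E:3  edges: 0-p->0 1-r->0 2-r->1
7. fire R2 via {0↦1, 1↦2}  →  V:2 E:2  edges: 0-p->0 1-r->0
halt: no rule applies after step 7
NF edges: [(0, 0, 'p'), (1, 0, 'r')]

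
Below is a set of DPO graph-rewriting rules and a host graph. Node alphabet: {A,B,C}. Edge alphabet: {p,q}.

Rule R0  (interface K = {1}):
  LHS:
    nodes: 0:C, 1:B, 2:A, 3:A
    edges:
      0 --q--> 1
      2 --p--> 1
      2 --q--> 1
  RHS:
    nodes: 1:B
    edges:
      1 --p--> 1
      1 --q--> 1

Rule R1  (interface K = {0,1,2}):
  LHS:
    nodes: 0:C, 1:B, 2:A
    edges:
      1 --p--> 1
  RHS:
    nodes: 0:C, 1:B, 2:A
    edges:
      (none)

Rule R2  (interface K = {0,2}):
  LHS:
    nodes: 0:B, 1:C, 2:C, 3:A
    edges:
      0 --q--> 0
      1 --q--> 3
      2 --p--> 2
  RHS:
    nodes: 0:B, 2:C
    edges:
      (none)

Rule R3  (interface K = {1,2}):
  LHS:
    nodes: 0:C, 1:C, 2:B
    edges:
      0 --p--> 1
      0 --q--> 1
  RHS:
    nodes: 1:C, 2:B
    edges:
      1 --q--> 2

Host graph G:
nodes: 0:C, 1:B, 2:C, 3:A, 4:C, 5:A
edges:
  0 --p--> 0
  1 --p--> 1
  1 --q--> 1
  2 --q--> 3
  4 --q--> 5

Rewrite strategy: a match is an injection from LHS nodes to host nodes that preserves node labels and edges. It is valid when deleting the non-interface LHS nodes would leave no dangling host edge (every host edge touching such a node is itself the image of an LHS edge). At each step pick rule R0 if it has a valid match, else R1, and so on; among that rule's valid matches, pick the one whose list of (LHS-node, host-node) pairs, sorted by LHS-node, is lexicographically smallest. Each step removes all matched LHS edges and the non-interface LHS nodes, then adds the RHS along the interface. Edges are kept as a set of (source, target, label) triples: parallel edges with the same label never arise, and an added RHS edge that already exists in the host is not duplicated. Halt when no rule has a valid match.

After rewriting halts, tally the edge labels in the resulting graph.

Answer: q:1

Derivation:
start.  V:6 E:5  edges: 0-p->0 1-p->1 1-q->1 2-q->3 4-q->5
1. fire R1 via {0↦0, 1↦1, 2↦3}  →  V:6 E:4  edges: 0-p->0 1-q->1 2-q->3 4-q->5
2. fire R2 via {0↦1, 1↦2, 2↦0, 3↦3}  →  V:4 E:1  edges: 4-q->5
final graph: no rule applies after step 2
NF edges: [(4, 5, 'q')]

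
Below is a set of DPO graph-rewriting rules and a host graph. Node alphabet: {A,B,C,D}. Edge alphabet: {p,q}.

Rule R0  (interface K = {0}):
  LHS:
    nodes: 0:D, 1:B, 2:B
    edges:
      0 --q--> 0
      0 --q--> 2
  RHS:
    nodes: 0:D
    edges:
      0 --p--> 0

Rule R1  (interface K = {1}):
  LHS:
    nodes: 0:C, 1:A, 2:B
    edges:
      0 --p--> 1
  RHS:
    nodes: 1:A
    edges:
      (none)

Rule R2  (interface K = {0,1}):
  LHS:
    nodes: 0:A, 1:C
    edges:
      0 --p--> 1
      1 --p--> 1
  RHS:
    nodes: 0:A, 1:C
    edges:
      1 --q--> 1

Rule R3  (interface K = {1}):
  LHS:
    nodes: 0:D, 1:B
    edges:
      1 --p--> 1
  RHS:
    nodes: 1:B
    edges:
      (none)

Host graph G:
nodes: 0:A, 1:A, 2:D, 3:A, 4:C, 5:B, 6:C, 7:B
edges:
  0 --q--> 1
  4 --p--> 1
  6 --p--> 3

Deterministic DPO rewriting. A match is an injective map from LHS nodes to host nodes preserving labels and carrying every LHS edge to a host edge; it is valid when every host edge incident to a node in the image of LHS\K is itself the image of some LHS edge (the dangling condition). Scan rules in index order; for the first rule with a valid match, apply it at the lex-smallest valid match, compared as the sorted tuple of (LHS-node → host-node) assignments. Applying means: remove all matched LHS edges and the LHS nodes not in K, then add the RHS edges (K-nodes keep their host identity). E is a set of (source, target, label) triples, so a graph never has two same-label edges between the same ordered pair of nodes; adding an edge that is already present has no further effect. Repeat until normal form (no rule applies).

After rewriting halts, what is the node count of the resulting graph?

Answer: 4

Steps:
initial: |V|=8 |E|=3  E = 0-q->1 4-p->1 6-p->3
step 1: apply R1 at {0↦4, 1↦1, 2↦5}  → |V|=6 |E|=2  E = 0-q->1 6-p->3
step 2: apply R1 at {0↦6, 1↦3, 2↦7}  → |V|=4 |E|=1  E = 0-q->1
halt: no rule applies after step 2
NF nodes: {0:A, 1:A, 2:D, 3:A}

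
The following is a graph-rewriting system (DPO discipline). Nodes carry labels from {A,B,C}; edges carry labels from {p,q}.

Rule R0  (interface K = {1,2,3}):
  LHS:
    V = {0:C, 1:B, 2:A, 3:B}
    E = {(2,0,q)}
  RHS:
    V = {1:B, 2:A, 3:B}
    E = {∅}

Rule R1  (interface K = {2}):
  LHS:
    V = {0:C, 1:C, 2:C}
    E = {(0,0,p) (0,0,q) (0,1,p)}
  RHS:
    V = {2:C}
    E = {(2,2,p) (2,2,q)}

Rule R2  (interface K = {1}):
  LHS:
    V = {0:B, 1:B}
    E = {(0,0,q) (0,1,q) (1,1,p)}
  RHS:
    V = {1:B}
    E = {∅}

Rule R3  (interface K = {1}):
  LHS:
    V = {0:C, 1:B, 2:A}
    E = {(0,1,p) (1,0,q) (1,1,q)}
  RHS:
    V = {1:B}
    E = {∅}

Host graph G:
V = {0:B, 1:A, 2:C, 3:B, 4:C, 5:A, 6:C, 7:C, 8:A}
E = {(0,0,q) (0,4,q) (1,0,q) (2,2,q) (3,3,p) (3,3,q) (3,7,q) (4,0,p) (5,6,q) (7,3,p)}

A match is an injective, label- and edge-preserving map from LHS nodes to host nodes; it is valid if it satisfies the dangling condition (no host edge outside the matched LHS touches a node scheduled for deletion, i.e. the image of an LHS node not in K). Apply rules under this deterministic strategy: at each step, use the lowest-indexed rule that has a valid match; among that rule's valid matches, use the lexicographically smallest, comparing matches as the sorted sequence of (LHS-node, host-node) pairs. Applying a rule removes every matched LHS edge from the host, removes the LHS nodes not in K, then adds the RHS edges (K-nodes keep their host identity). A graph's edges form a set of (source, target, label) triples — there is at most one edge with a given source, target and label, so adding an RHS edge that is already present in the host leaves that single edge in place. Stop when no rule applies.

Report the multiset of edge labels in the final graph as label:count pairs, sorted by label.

Answer: p:1 q:2

Rewrite trace:
[0] host  ⇒  9 nodes, 10 edges  {0-q->0 0-q->4 1-q->0 2-q->2 3-p->3 3-q->3 3-q->7 4-p->0 5-q->6 7-p->3}
[1] R0 @ {0↦6, 1↦0, 2↦5, 3↦3}  ⇒  8 nodes, 9 edges  {0-q->0 0-q->4 1-q->0 2-q->2 3-p->3 3-q->3 3-q->7 4-p->0 7-p->3}
[2] R3 @ {0↦4, 1↦0, 2↦5}  ⇒  6 nodes, 6 edges  {1-q->0 2-q->2 3-p->3 3-q->3 3-q->7 7-p->3}
[3] R3 @ {0↦7, 1↦3, 2↦8}  ⇒  4 nodes, 3 edges  {1-q->0 2-q->2 3-p->3}
final graph: no rule applies after step 3
NF edges: [(1, 0, 'q'), (2, 2, 'q'), (3, 3, 'p')]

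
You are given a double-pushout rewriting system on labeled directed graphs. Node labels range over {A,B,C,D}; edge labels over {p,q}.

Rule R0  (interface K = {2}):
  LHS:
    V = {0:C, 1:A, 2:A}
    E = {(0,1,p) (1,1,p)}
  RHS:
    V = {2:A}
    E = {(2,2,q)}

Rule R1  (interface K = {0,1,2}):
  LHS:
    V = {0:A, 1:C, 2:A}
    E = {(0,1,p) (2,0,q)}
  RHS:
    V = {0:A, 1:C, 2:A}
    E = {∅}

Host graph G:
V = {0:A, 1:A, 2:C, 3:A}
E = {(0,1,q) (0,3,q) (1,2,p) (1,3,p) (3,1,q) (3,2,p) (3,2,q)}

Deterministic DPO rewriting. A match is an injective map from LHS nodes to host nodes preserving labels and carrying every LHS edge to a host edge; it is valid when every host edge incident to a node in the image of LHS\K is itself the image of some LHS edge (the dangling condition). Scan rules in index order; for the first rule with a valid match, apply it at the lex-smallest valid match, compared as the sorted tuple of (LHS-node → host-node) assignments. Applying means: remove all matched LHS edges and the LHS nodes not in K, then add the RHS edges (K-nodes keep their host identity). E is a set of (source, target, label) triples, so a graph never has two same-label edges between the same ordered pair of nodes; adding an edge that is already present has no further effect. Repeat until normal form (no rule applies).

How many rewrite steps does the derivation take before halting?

Answer: 2

Derivation:
initial: |V|=4 |E|=7  E = 0-q->1 0-q->3 1-p->2 1-p->3 3-q->1 3-p->2 3-q->2
step 1: apply R1 at {0↦1, 1↦2, 2↦0}  → |V|=4 |E|=5  E = 0-q->3 1-p->3 3-q->1 3-p->2 3-q->2
step 2: apply R1 at {0↦3, 1↦2, 2↦0}  → |V|=4 |E|=3  E = 1-p->3 3-q->1 3-q->2
halt: no rule applies after step 2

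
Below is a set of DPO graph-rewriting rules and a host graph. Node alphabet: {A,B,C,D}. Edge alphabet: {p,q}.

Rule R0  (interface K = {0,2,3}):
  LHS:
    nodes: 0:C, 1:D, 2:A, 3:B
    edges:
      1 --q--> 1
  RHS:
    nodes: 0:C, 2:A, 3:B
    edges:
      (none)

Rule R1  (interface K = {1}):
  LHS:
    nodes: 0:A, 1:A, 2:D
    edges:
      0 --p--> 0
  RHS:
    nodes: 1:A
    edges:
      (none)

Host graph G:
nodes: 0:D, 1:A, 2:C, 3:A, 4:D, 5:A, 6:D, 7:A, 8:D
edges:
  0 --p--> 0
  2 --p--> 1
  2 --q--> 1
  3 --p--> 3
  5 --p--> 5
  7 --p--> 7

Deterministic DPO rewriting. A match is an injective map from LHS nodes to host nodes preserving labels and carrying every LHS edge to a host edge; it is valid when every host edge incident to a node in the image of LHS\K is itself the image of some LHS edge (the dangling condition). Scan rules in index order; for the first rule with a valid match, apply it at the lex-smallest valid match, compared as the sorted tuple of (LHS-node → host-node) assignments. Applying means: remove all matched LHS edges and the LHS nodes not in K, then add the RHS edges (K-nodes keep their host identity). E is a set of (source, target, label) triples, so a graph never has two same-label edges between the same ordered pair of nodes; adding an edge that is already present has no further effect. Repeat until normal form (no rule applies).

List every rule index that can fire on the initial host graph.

R0: no valid match — LHS pattern not found
R1: 27 valid matches — {0↦3, 1↦1, 2↦4}, {0↦3, 1↦1, 2↦6}, {0↦3, 1↦1, 2↦8} (+24 more)

Answer: [R1]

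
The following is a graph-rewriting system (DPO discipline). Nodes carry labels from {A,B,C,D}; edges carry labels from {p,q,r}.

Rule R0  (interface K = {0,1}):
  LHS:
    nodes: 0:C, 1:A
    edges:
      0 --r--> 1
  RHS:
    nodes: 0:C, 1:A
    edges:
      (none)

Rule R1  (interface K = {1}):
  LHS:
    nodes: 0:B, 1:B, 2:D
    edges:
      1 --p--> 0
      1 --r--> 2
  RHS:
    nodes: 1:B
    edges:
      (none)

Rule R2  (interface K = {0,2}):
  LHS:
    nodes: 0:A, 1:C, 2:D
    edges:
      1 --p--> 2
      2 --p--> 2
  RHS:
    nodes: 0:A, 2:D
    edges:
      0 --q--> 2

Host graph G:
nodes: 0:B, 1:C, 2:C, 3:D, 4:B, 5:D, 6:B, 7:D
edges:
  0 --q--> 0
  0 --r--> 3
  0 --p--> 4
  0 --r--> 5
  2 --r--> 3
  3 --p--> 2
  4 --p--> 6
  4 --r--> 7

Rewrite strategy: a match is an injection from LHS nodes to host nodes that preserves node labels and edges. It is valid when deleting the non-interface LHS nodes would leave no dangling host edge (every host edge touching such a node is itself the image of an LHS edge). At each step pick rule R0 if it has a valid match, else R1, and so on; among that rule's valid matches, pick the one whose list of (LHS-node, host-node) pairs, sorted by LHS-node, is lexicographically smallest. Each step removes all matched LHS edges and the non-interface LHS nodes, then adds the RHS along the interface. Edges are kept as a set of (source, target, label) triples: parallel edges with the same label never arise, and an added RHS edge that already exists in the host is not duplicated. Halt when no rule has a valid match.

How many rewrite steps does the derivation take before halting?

initial: |V|=8 |E|=8  E = 0-q->0 0-r->3 0-p->4 0-r->5 2-r->3 3-p->2 4-p->6 4-r->7
step 1: apply R1 at {0↦6, 1↦4, 2↦7}  → |V|=6 |E|=6  E = 0-q->0 0-r->3 0-p->4 0-r->5 2-r->3 3-p->2
step 2: apply R1 at {0↦4, 1↦0, 2↦5}  → |V|=4 |E|=4  E = 0-q->0 0-r->3 2-r->3 3-p->2
final graph: no rule applies after step 2

Answer: 2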